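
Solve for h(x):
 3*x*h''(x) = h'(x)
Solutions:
 h(x) = C1 + C2*x^(4/3)


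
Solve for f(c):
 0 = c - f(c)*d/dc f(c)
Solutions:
 f(c) = -sqrt(C1 + c^2)
 f(c) = sqrt(C1 + c^2)


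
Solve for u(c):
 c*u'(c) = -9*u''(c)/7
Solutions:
 u(c) = C1 + C2*erf(sqrt(14)*c/6)


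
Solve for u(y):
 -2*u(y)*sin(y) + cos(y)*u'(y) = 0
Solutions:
 u(y) = C1/cos(y)^2


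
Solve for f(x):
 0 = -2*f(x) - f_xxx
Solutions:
 f(x) = C3*exp(-2^(1/3)*x) + (C1*sin(2^(1/3)*sqrt(3)*x/2) + C2*cos(2^(1/3)*sqrt(3)*x/2))*exp(2^(1/3)*x/2)


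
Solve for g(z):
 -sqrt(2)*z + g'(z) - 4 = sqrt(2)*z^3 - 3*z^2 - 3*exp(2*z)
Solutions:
 g(z) = C1 + sqrt(2)*z^4/4 - z^3 + sqrt(2)*z^2/2 + 4*z - 3*exp(2*z)/2


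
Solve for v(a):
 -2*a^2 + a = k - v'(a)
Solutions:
 v(a) = C1 + 2*a^3/3 - a^2/2 + a*k


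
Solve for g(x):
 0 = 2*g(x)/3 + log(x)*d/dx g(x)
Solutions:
 g(x) = C1*exp(-2*li(x)/3)


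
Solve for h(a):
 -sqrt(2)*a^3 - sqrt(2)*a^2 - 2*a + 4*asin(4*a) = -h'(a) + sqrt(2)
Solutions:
 h(a) = C1 + sqrt(2)*a^4/4 + sqrt(2)*a^3/3 + a^2 - 4*a*asin(4*a) + sqrt(2)*a - sqrt(1 - 16*a^2)


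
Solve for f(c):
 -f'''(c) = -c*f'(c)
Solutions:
 f(c) = C1 + Integral(C2*airyai(c) + C3*airybi(c), c)


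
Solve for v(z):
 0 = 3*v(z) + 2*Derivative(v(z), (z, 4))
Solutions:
 v(z) = (C1*sin(6^(1/4)*z/2) + C2*cos(6^(1/4)*z/2))*exp(-6^(1/4)*z/2) + (C3*sin(6^(1/4)*z/2) + C4*cos(6^(1/4)*z/2))*exp(6^(1/4)*z/2)


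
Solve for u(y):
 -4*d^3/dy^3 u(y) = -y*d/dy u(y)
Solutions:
 u(y) = C1 + Integral(C2*airyai(2^(1/3)*y/2) + C3*airybi(2^(1/3)*y/2), y)


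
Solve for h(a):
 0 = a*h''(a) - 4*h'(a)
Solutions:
 h(a) = C1 + C2*a^5


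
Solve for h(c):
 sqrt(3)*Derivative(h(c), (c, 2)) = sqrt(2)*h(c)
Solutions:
 h(c) = C1*exp(-2^(1/4)*3^(3/4)*c/3) + C2*exp(2^(1/4)*3^(3/4)*c/3)


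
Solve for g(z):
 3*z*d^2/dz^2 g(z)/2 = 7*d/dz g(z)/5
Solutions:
 g(z) = C1 + C2*z^(29/15)


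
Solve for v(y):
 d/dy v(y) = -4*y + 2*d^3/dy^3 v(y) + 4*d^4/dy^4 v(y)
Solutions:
 v(y) = C1 + C4*exp(y/2) - 2*y^2 + (C2*sin(y/2) + C3*cos(y/2))*exp(-y/2)


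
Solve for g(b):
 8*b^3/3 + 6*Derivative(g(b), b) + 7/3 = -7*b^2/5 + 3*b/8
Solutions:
 g(b) = C1 - b^4/9 - 7*b^3/90 + b^2/32 - 7*b/18


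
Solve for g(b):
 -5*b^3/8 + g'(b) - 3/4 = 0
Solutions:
 g(b) = C1 + 5*b^4/32 + 3*b/4


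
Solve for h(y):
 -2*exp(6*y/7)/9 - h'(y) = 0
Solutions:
 h(y) = C1 - 7*exp(6*y/7)/27


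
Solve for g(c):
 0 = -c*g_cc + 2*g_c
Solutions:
 g(c) = C1 + C2*c^3


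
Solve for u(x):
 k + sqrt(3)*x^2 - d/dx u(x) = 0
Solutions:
 u(x) = C1 + k*x + sqrt(3)*x^3/3


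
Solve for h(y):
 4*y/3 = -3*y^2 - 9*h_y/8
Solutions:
 h(y) = C1 - 8*y^3/9 - 16*y^2/27


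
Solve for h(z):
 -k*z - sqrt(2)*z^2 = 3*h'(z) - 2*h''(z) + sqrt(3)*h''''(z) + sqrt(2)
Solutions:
 h(z) = C1 + C2*exp(z*(4*6^(1/3)/(sqrt(729 - 32*sqrt(3)) + 27)^(1/3) + 2^(2/3)*3^(1/6)*(sqrt(729 - 32*sqrt(3)) + 27)^(1/3))/12)*sin(z*(-6^(2/3)*(sqrt(729 - 32*sqrt(3)) + 27)^(1/3) + 4*2^(1/3)*3^(5/6)/(sqrt(729 - 32*sqrt(3)) + 27)^(1/3))/12) + C3*exp(z*(4*6^(1/3)/(sqrt(729 - 32*sqrt(3)) + 27)^(1/3) + 2^(2/3)*3^(1/6)*(sqrt(729 - 32*sqrt(3)) + 27)^(1/3))/12)*cos(z*(-6^(2/3)*(sqrt(729 - 32*sqrt(3)) + 27)^(1/3) + 4*2^(1/3)*3^(5/6)/(sqrt(729 - 32*sqrt(3)) + 27)^(1/3))/12) + C4*exp(-z*(4*6^(1/3)/(sqrt(729 - 32*sqrt(3)) + 27)^(1/3) + 2^(2/3)*3^(1/6)*(sqrt(729 - 32*sqrt(3)) + 27)^(1/3))/6) - k*z^2/6 - 2*k*z/9 - sqrt(2)*z^3/9 - 2*sqrt(2)*z^2/9 - 17*sqrt(2)*z/27


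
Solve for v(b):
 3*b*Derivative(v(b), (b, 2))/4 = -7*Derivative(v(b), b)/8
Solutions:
 v(b) = C1 + C2/b^(1/6)


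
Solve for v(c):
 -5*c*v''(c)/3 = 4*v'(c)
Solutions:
 v(c) = C1 + C2/c^(7/5)


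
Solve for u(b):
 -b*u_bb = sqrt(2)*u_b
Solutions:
 u(b) = C1 + C2*b^(1 - sqrt(2))


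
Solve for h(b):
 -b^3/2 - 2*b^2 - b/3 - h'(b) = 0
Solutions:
 h(b) = C1 - b^4/8 - 2*b^3/3 - b^2/6


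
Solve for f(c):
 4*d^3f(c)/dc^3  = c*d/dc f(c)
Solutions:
 f(c) = C1 + Integral(C2*airyai(2^(1/3)*c/2) + C3*airybi(2^(1/3)*c/2), c)


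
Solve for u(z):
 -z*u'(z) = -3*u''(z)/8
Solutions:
 u(z) = C1 + C2*erfi(2*sqrt(3)*z/3)


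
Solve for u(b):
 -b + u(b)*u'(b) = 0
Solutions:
 u(b) = -sqrt(C1 + b^2)
 u(b) = sqrt(C1 + b^2)


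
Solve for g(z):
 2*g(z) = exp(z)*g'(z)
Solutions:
 g(z) = C1*exp(-2*exp(-z))


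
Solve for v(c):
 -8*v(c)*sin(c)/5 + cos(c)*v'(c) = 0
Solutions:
 v(c) = C1/cos(c)^(8/5)


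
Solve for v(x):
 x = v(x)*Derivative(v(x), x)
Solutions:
 v(x) = -sqrt(C1 + x^2)
 v(x) = sqrt(C1 + x^2)


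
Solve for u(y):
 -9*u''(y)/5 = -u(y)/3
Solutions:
 u(y) = C1*exp(-sqrt(15)*y/9) + C2*exp(sqrt(15)*y/9)


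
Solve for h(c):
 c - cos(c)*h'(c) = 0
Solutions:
 h(c) = C1 + Integral(c/cos(c), c)


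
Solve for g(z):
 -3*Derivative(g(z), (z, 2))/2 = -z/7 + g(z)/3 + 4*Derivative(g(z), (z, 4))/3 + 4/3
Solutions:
 g(z) = C1*sin(z*sqrt(9 - sqrt(17))/4) + C2*sin(z*sqrt(sqrt(17) + 9)/4) + C3*cos(z*sqrt(9 - sqrt(17))/4) + C4*cos(z*sqrt(sqrt(17) + 9)/4) + 3*z/7 - 4


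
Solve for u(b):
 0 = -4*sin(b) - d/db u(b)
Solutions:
 u(b) = C1 + 4*cos(b)


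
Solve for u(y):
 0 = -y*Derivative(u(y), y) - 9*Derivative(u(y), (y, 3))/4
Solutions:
 u(y) = C1 + Integral(C2*airyai(-2^(2/3)*3^(1/3)*y/3) + C3*airybi(-2^(2/3)*3^(1/3)*y/3), y)


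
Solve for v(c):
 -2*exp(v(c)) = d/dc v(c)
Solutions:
 v(c) = log(1/(C1 + 2*c))


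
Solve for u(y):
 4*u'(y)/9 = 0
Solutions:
 u(y) = C1


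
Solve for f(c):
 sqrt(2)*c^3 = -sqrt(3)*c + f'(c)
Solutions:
 f(c) = C1 + sqrt(2)*c^4/4 + sqrt(3)*c^2/2


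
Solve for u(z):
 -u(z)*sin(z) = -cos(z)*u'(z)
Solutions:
 u(z) = C1/cos(z)


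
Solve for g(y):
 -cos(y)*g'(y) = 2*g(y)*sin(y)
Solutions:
 g(y) = C1*cos(y)^2


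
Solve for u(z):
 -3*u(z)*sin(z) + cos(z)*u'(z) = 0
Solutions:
 u(z) = C1/cos(z)^3


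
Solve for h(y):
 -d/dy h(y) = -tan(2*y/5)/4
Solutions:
 h(y) = C1 - 5*log(cos(2*y/5))/8


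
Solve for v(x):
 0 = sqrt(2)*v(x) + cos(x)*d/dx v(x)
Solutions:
 v(x) = C1*(sin(x) - 1)^(sqrt(2)/2)/(sin(x) + 1)^(sqrt(2)/2)


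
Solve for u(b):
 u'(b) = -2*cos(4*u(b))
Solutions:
 u(b) = -asin((C1 + exp(16*b))/(C1 - exp(16*b)))/4 + pi/4
 u(b) = asin((C1 + exp(16*b))/(C1 - exp(16*b)))/4


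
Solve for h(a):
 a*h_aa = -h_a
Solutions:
 h(a) = C1 + C2*log(a)


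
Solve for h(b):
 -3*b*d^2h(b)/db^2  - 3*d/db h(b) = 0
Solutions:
 h(b) = C1 + C2*log(b)


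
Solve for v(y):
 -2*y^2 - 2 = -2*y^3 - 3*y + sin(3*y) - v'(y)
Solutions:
 v(y) = C1 - y^4/2 + 2*y^3/3 - 3*y^2/2 + 2*y - cos(3*y)/3


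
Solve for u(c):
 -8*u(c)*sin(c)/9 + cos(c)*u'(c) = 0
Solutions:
 u(c) = C1/cos(c)^(8/9)


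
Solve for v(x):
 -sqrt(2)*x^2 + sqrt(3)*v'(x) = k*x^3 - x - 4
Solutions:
 v(x) = C1 + sqrt(3)*k*x^4/12 + sqrt(6)*x^3/9 - sqrt(3)*x^2/6 - 4*sqrt(3)*x/3


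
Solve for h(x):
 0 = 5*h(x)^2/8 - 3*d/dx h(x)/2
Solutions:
 h(x) = -12/(C1 + 5*x)


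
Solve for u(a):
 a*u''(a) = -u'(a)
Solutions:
 u(a) = C1 + C2*log(a)


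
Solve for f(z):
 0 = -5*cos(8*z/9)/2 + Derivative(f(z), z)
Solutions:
 f(z) = C1 + 45*sin(8*z/9)/16


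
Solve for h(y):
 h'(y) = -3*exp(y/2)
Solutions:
 h(y) = C1 - 6*exp(y/2)


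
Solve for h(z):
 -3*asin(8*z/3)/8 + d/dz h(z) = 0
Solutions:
 h(z) = C1 + 3*z*asin(8*z/3)/8 + 3*sqrt(9 - 64*z^2)/64


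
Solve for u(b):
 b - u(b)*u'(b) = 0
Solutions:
 u(b) = -sqrt(C1 + b^2)
 u(b) = sqrt(C1 + b^2)


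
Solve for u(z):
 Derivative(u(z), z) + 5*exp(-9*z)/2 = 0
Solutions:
 u(z) = C1 + 5*exp(-9*z)/18


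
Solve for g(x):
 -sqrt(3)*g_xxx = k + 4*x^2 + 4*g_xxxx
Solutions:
 g(x) = C1 + C2*x + C3*x^2 + C4*exp(-sqrt(3)*x/4) - sqrt(3)*x^5/45 + 4*x^4/9 + sqrt(3)*x^3*(-3*k - 128)/54


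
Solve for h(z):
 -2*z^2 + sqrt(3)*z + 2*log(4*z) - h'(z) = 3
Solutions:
 h(z) = C1 - 2*z^3/3 + sqrt(3)*z^2/2 + 2*z*log(z) - 5*z + z*log(16)


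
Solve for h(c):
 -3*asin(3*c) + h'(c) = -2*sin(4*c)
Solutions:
 h(c) = C1 + 3*c*asin(3*c) + sqrt(1 - 9*c^2) + cos(4*c)/2


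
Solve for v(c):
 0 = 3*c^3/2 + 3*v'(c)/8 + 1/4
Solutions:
 v(c) = C1 - c^4 - 2*c/3


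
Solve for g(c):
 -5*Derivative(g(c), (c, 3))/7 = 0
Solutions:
 g(c) = C1 + C2*c + C3*c^2


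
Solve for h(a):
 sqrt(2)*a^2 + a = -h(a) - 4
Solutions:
 h(a) = -sqrt(2)*a^2 - a - 4


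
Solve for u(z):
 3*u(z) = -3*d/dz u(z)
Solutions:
 u(z) = C1*exp(-z)


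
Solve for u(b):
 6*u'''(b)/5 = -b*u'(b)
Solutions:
 u(b) = C1 + Integral(C2*airyai(-5^(1/3)*6^(2/3)*b/6) + C3*airybi(-5^(1/3)*6^(2/3)*b/6), b)


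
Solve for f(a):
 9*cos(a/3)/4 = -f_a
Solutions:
 f(a) = C1 - 27*sin(a/3)/4


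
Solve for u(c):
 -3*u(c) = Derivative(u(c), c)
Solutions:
 u(c) = C1*exp(-3*c)


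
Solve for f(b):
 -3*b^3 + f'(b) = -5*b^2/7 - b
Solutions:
 f(b) = C1 + 3*b^4/4 - 5*b^3/21 - b^2/2


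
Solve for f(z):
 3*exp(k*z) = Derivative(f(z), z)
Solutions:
 f(z) = C1 + 3*exp(k*z)/k


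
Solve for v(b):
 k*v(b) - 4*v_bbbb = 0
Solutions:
 v(b) = C1*exp(-sqrt(2)*b*k^(1/4)/2) + C2*exp(sqrt(2)*b*k^(1/4)/2) + C3*exp(-sqrt(2)*I*b*k^(1/4)/2) + C4*exp(sqrt(2)*I*b*k^(1/4)/2)


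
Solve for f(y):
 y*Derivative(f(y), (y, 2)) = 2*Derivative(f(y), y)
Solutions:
 f(y) = C1 + C2*y^3


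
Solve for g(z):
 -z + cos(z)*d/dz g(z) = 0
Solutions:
 g(z) = C1 + Integral(z/cos(z), z)


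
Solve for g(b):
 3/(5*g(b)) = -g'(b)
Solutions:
 g(b) = -sqrt(C1 - 30*b)/5
 g(b) = sqrt(C1 - 30*b)/5


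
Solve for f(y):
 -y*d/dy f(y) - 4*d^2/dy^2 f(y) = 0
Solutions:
 f(y) = C1 + C2*erf(sqrt(2)*y/4)


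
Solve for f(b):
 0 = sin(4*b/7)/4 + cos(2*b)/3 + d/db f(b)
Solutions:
 f(b) = C1 - sin(2*b)/6 + 7*cos(4*b/7)/16


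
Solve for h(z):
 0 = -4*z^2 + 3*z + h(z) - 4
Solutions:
 h(z) = 4*z^2 - 3*z + 4


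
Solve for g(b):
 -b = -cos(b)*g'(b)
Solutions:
 g(b) = C1 + Integral(b/cos(b), b)


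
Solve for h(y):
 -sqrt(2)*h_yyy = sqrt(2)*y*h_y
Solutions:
 h(y) = C1 + Integral(C2*airyai(-y) + C3*airybi(-y), y)


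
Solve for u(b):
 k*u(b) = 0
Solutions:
 u(b) = 0


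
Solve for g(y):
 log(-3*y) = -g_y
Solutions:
 g(y) = C1 - y*log(-y) + y*(1 - log(3))


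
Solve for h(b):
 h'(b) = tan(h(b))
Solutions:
 h(b) = pi - asin(C1*exp(b))
 h(b) = asin(C1*exp(b))


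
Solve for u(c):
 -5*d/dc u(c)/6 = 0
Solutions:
 u(c) = C1


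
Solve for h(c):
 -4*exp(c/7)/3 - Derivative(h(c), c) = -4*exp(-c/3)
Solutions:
 h(c) = C1 - 28*exp(c/7)/3 - 12*exp(-c/3)


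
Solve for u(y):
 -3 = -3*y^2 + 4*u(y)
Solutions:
 u(y) = 3*y^2/4 - 3/4


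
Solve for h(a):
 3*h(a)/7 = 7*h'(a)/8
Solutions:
 h(a) = C1*exp(24*a/49)


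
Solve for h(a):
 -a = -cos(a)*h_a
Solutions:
 h(a) = C1 + Integral(a/cos(a), a)


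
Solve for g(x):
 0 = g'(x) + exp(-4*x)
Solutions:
 g(x) = C1 + exp(-4*x)/4


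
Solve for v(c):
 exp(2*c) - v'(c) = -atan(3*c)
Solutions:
 v(c) = C1 + c*atan(3*c) + exp(2*c)/2 - log(9*c^2 + 1)/6


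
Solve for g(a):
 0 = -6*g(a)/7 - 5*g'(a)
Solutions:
 g(a) = C1*exp(-6*a/35)


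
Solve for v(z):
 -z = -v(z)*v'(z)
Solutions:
 v(z) = -sqrt(C1 + z^2)
 v(z) = sqrt(C1 + z^2)


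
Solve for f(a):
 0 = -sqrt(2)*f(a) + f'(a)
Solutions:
 f(a) = C1*exp(sqrt(2)*a)


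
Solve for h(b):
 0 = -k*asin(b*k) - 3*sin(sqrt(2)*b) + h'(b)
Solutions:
 h(b) = C1 + k*Piecewise((b*asin(b*k) + sqrt(-b^2*k^2 + 1)/k, Ne(k, 0)), (0, True)) - 3*sqrt(2)*cos(sqrt(2)*b)/2


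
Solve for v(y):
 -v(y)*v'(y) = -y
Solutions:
 v(y) = -sqrt(C1 + y^2)
 v(y) = sqrt(C1 + y^2)


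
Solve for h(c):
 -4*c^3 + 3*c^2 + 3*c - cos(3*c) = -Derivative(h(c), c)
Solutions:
 h(c) = C1 + c^4 - c^3 - 3*c^2/2 + sin(3*c)/3


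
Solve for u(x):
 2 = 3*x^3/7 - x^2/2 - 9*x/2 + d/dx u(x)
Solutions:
 u(x) = C1 - 3*x^4/28 + x^3/6 + 9*x^2/4 + 2*x


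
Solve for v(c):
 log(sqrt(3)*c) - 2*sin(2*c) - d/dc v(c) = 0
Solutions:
 v(c) = C1 + c*log(c) - c + c*log(3)/2 + cos(2*c)


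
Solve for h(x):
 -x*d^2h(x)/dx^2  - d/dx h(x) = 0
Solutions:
 h(x) = C1 + C2*log(x)


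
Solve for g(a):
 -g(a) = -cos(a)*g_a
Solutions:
 g(a) = C1*sqrt(sin(a) + 1)/sqrt(sin(a) - 1)


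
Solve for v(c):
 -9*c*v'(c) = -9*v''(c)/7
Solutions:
 v(c) = C1 + C2*erfi(sqrt(14)*c/2)


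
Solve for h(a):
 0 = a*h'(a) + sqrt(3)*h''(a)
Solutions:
 h(a) = C1 + C2*erf(sqrt(2)*3^(3/4)*a/6)


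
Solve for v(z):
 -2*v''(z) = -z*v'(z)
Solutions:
 v(z) = C1 + C2*erfi(z/2)


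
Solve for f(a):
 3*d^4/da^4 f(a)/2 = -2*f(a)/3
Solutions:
 f(a) = (C1*sin(sqrt(3)*a/3) + C2*cos(sqrt(3)*a/3))*exp(-sqrt(3)*a/3) + (C3*sin(sqrt(3)*a/3) + C4*cos(sqrt(3)*a/3))*exp(sqrt(3)*a/3)


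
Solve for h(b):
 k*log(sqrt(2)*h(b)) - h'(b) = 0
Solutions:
 Integral(1/(2*log(_y) + log(2)), (_y, h(b))) = C1 + b*k/2


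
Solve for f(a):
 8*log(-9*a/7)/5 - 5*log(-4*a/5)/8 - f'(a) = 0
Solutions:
 f(a) = C1 + 39*a*log(-a)/40 + a*(-64*log(7) - 39 - 50*log(2) + 25*log(5) + 128*log(3))/40


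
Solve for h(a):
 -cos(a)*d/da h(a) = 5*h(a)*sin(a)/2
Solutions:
 h(a) = C1*cos(a)^(5/2)


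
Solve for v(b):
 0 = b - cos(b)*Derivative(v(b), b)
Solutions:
 v(b) = C1 + Integral(b/cos(b), b)


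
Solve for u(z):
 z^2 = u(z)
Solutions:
 u(z) = z^2


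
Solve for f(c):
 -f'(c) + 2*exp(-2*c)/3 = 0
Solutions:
 f(c) = C1 - exp(-2*c)/3


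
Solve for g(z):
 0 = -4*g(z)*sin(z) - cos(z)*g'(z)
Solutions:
 g(z) = C1*cos(z)^4


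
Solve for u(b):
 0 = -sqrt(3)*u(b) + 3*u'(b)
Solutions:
 u(b) = C1*exp(sqrt(3)*b/3)


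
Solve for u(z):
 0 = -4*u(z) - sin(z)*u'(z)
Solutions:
 u(z) = C1*(cos(z)^2 + 2*cos(z) + 1)/(cos(z)^2 - 2*cos(z) + 1)


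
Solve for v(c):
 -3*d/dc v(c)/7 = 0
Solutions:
 v(c) = C1


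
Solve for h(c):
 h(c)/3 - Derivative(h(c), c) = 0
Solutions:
 h(c) = C1*exp(c/3)


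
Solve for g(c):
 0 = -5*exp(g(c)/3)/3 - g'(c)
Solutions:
 g(c) = 3*log(1/(C1 + 5*c)) + 6*log(3)


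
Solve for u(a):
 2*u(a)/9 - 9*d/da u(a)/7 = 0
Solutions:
 u(a) = C1*exp(14*a/81)


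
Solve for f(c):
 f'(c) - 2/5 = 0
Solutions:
 f(c) = C1 + 2*c/5


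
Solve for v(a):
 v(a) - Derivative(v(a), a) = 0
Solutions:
 v(a) = C1*exp(a)


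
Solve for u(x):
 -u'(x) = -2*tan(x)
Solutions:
 u(x) = C1 - 2*log(cos(x))


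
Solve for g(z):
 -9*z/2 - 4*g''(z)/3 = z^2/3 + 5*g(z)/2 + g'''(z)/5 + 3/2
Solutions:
 g(z) = C1*exp(z*(-80 + 160*2^(2/3)*5^(1/3)/(27*sqrt(3289) + 2009)^(1/3) + 2^(1/3)*5^(2/3)*(27*sqrt(3289) + 2009)^(1/3))/36)*sin(10^(1/3)*sqrt(3)*z*(-5^(1/3)*(27*sqrt(3289) + 2009)^(1/3) + 160*2^(1/3)/(27*sqrt(3289) + 2009)^(1/3))/36) + C2*exp(z*(-80 + 160*2^(2/3)*5^(1/3)/(27*sqrt(3289) + 2009)^(1/3) + 2^(1/3)*5^(2/3)*(27*sqrt(3289) + 2009)^(1/3))/36)*cos(10^(1/3)*sqrt(3)*z*(-5^(1/3)*(27*sqrt(3289) + 2009)^(1/3) + 160*2^(1/3)/(27*sqrt(3289) + 2009)^(1/3))/36) + C3*exp(-z*(160*2^(2/3)*5^(1/3)/(27*sqrt(3289) + 2009)^(1/3) + 40 + 2^(1/3)*5^(2/3)*(27*sqrt(3289) + 2009)^(1/3))/18) - 2*z^2/15 - 9*z/5 - 103/225


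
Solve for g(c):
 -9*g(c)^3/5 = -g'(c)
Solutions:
 g(c) = -sqrt(10)*sqrt(-1/(C1 + 9*c))/2
 g(c) = sqrt(10)*sqrt(-1/(C1 + 9*c))/2


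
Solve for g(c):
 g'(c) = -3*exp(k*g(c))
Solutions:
 g(c) = Piecewise((log(1/(C1*k + 3*c*k))/k, Ne(k, 0)), (nan, True))
 g(c) = Piecewise((C1 - 3*c, Eq(k, 0)), (nan, True))


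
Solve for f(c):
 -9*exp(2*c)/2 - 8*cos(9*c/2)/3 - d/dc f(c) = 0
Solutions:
 f(c) = C1 - 9*exp(2*c)/4 - 16*sin(9*c/2)/27


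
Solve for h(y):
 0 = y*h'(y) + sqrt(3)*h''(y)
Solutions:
 h(y) = C1 + C2*erf(sqrt(2)*3^(3/4)*y/6)


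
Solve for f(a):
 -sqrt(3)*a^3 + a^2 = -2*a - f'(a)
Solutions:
 f(a) = C1 + sqrt(3)*a^4/4 - a^3/3 - a^2


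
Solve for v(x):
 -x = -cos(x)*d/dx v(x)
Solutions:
 v(x) = C1 + Integral(x/cos(x), x)


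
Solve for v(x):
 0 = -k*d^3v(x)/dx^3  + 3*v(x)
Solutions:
 v(x) = C1*exp(3^(1/3)*x*(1/k)^(1/3)) + C2*exp(x*(-3^(1/3) + 3^(5/6)*I)*(1/k)^(1/3)/2) + C3*exp(-x*(3^(1/3) + 3^(5/6)*I)*(1/k)^(1/3)/2)


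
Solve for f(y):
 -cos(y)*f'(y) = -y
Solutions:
 f(y) = C1 + Integral(y/cos(y), y)


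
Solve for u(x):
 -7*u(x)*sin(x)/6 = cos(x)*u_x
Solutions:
 u(x) = C1*cos(x)^(7/6)


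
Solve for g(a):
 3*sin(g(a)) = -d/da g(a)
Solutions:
 g(a) = -acos((-C1 - exp(6*a))/(C1 - exp(6*a))) + 2*pi
 g(a) = acos((-C1 - exp(6*a))/(C1 - exp(6*a)))


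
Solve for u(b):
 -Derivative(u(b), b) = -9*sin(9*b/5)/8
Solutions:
 u(b) = C1 - 5*cos(9*b/5)/8


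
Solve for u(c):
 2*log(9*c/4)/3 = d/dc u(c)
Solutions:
 u(c) = C1 + 2*c*log(c)/3 - 4*c*log(2)/3 - 2*c/3 + 4*c*log(3)/3


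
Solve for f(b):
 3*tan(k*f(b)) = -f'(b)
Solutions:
 f(b) = Piecewise((-asin(exp(C1*k - 3*b*k))/k + pi/k, Ne(k, 0)), (nan, True))
 f(b) = Piecewise((asin(exp(C1*k - 3*b*k))/k, Ne(k, 0)), (nan, True))


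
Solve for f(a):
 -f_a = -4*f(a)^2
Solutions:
 f(a) = -1/(C1 + 4*a)


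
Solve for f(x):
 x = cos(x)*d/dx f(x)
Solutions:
 f(x) = C1 + Integral(x/cos(x), x)


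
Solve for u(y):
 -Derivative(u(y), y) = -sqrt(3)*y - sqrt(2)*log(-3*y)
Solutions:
 u(y) = C1 + sqrt(3)*y^2/2 + sqrt(2)*y*log(-y) + sqrt(2)*y*(-1 + log(3))


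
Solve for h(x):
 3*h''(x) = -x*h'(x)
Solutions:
 h(x) = C1 + C2*erf(sqrt(6)*x/6)


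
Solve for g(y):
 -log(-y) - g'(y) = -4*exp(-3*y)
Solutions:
 g(y) = C1 - y*log(-y) + y - 4*exp(-3*y)/3


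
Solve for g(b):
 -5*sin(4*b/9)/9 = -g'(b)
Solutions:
 g(b) = C1 - 5*cos(4*b/9)/4


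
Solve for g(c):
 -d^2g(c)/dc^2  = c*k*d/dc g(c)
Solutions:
 g(c) = Piecewise((-sqrt(2)*sqrt(pi)*C1*erf(sqrt(2)*c*sqrt(k)/2)/(2*sqrt(k)) - C2, (k > 0) | (k < 0)), (-C1*c - C2, True))


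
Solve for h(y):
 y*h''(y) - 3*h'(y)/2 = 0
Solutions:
 h(y) = C1 + C2*y^(5/2)


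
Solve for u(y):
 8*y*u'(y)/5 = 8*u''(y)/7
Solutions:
 u(y) = C1 + C2*erfi(sqrt(70)*y/10)


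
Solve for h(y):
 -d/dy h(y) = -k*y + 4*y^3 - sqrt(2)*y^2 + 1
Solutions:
 h(y) = C1 + k*y^2/2 - y^4 + sqrt(2)*y^3/3 - y


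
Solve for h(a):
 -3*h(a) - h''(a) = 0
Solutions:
 h(a) = C1*sin(sqrt(3)*a) + C2*cos(sqrt(3)*a)


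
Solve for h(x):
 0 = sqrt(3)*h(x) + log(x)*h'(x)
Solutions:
 h(x) = C1*exp(-sqrt(3)*li(x))


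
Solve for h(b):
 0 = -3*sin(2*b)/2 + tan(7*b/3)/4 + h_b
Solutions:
 h(b) = C1 + 3*log(cos(7*b/3))/28 - 3*cos(2*b)/4


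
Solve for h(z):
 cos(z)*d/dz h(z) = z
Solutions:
 h(z) = C1 + Integral(z/cos(z), z)


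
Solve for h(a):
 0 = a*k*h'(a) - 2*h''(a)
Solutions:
 h(a) = Piecewise((-sqrt(pi)*C1*erf(a*sqrt(-k)/2)/sqrt(-k) - C2, (k > 0) | (k < 0)), (-C1*a - C2, True))


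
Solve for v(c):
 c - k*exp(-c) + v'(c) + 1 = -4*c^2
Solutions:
 v(c) = C1 - 4*c^3/3 - c^2/2 - c - k*exp(-c)


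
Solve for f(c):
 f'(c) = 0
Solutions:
 f(c) = C1


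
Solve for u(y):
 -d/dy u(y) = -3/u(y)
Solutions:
 u(y) = -sqrt(C1 + 6*y)
 u(y) = sqrt(C1 + 6*y)


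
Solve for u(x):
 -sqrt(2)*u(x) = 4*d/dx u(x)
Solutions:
 u(x) = C1*exp(-sqrt(2)*x/4)


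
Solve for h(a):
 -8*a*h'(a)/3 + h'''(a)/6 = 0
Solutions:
 h(a) = C1 + Integral(C2*airyai(2*2^(1/3)*a) + C3*airybi(2*2^(1/3)*a), a)


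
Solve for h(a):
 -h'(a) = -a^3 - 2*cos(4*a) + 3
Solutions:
 h(a) = C1 + a^4/4 - 3*a + sin(4*a)/2


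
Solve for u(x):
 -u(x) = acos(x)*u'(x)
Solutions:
 u(x) = C1*exp(-Integral(1/acos(x), x))


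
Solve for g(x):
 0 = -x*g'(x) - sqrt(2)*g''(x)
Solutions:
 g(x) = C1 + C2*erf(2^(1/4)*x/2)


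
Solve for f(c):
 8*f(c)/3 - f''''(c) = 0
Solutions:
 f(c) = C1*exp(-6^(3/4)*c/3) + C2*exp(6^(3/4)*c/3) + C3*sin(6^(3/4)*c/3) + C4*cos(6^(3/4)*c/3)


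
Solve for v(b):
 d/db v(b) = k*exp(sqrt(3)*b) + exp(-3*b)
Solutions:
 v(b) = C1 + sqrt(3)*k*exp(sqrt(3)*b)/3 - exp(-3*b)/3


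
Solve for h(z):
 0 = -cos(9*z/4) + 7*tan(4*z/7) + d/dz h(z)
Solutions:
 h(z) = C1 + 49*log(cos(4*z/7))/4 + 4*sin(9*z/4)/9


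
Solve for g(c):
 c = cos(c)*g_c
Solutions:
 g(c) = C1 + Integral(c/cos(c), c)


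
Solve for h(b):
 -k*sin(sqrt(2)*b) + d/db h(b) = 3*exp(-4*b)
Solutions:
 h(b) = C1 - sqrt(2)*k*cos(sqrt(2)*b)/2 - 3*exp(-4*b)/4


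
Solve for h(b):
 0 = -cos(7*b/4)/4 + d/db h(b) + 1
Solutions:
 h(b) = C1 - b + sin(7*b/4)/7


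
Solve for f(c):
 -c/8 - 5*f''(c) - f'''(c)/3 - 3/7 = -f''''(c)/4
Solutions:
 f(c) = C1 + C2*c + C3*exp(2*c*(1 - sqrt(46))/3) + C4*exp(2*c*(1 + sqrt(46))/3) - c^3/240 - 353*c^2/8400


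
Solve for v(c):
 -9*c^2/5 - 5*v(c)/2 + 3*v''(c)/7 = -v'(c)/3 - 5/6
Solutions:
 v(c) = C1*exp(c*(-7 + sqrt(1939))/18) + C2*exp(-c*(7 + sqrt(1939))/18) - 18*c^2/25 - 24*c/125 + 799/13125


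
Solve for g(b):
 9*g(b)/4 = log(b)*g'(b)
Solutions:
 g(b) = C1*exp(9*li(b)/4)


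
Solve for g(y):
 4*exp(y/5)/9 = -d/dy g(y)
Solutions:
 g(y) = C1 - 20*exp(y/5)/9


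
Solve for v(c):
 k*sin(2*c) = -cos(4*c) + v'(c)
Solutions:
 v(c) = C1 - k*cos(2*c)/2 + sin(4*c)/4


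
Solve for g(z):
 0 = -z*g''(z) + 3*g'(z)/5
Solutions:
 g(z) = C1 + C2*z^(8/5)


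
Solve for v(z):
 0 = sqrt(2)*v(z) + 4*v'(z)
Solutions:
 v(z) = C1*exp(-sqrt(2)*z/4)


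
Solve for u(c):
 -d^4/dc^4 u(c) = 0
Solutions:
 u(c) = C1 + C2*c + C3*c^2 + C4*c^3


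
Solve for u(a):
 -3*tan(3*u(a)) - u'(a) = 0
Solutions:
 u(a) = -asin(C1*exp(-9*a))/3 + pi/3
 u(a) = asin(C1*exp(-9*a))/3


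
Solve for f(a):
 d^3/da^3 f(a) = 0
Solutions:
 f(a) = C1 + C2*a + C3*a^2


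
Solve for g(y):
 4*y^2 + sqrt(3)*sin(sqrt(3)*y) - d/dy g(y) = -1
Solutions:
 g(y) = C1 + 4*y^3/3 + y - cos(sqrt(3)*y)


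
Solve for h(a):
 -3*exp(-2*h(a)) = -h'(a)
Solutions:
 h(a) = log(-sqrt(C1 + 6*a))
 h(a) = log(C1 + 6*a)/2


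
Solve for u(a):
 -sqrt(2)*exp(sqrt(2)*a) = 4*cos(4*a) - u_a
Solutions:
 u(a) = C1 + exp(sqrt(2)*a) + sin(4*a)


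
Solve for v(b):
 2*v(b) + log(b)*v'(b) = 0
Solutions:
 v(b) = C1*exp(-2*li(b))


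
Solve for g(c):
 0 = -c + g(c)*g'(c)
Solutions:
 g(c) = -sqrt(C1 + c^2)
 g(c) = sqrt(C1 + c^2)


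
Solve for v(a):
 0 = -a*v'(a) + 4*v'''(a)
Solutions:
 v(a) = C1 + Integral(C2*airyai(2^(1/3)*a/2) + C3*airybi(2^(1/3)*a/2), a)


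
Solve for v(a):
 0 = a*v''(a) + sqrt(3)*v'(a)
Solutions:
 v(a) = C1 + C2*a^(1 - sqrt(3))


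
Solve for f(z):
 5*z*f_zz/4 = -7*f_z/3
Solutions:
 f(z) = C1 + C2/z^(13/15)


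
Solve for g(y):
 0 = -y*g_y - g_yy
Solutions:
 g(y) = C1 + C2*erf(sqrt(2)*y/2)


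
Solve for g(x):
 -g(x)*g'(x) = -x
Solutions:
 g(x) = -sqrt(C1 + x^2)
 g(x) = sqrt(C1 + x^2)


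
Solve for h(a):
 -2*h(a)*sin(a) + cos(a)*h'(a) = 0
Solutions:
 h(a) = C1/cos(a)^2


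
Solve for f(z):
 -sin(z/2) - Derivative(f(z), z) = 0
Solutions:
 f(z) = C1 + 2*cos(z/2)


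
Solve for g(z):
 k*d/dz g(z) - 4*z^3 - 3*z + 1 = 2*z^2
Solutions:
 g(z) = C1 + z^4/k + 2*z^3/(3*k) + 3*z^2/(2*k) - z/k


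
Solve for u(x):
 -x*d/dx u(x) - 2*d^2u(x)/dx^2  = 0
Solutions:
 u(x) = C1 + C2*erf(x/2)


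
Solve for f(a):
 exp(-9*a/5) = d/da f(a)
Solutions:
 f(a) = C1 - 5*exp(-9*a/5)/9


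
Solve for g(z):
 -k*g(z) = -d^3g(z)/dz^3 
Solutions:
 g(z) = C1*exp(k^(1/3)*z) + C2*exp(k^(1/3)*z*(-1 + sqrt(3)*I)/2) + C3*exp(-k^(1/3)*z*(1 + sqrt(3)*I)/2)


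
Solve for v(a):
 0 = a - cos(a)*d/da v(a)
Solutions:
 v(a) = C1 + Integral(a/cos(a), a)


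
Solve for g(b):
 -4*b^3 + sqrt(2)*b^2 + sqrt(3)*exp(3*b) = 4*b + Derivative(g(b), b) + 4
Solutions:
 g(b) = C1 - b^4 + sqrt(2)*b^3/3 - 2*b^2 - 4*b + sqrt(3)*exp(3*b)/3


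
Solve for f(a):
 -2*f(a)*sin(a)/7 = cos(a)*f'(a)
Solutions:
 f(a) = C1*cos(a)^(2/7)


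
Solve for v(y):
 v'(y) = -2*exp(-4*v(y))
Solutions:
 v(y) = log(-I*(C1 - 8*y)^(1/4))
 v(y) = log(I*(C1 - 8*y)^(1/4))
 v(y) = log(-(C1 - 8*y)^(1/4))
 v(y) = log(C1 - 8*y)/4


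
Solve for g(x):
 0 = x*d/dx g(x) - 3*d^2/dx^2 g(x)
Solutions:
 g(x) = C1 + C2*erfi(sqrt(6)*x/6)


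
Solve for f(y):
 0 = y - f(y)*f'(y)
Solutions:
 f(y) = -sqrt(C1 + y^2)
 f(y) = sqrt(C1 + y^2)


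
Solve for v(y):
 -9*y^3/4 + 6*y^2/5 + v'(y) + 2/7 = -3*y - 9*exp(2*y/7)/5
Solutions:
 v(y) = C1 + 9*y^4/16 - 2*y^3/5 - 3*y^2/2 - 2*y/7 - 63*exp(2*y/7)/10


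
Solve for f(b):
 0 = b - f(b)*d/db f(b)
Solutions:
 f(b) = -sqrt(C1 + b^2)
 f(b) = sqrt(C1 + b^2)


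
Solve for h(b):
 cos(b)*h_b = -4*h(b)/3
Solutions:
 h(b) = C1*(sin(b) - 1)^(2/3)/(sin(b) + 1)^(2/3)


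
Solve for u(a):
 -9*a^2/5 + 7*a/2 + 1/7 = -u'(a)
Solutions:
 u(a) = C1 + 3*a^3/5 - 7*a^2/4 - a/7


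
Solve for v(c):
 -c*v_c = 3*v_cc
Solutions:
 v(c) = C1 + C2*erf(sqrt(6)*c/6)


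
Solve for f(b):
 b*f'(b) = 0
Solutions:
 f(b) = C1


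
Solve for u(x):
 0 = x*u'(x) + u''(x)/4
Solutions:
 u(x) = C1 + C2*erf(sqrt(2)*x)


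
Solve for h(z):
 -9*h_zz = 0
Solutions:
 h(z) = C1 + C2*z


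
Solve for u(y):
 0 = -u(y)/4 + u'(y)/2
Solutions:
 u(y) = C1*exp(y/2)


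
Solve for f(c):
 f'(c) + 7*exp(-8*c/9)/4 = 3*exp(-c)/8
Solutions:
 f(c) = C1 - 3*exp(-c)/8 + 63*exp(-8*c/9)/32


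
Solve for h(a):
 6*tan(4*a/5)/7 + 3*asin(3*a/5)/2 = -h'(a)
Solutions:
 h(a) = C1 - 3*a*asin(3*a/5)/2 - sqrt(25 - 9*a^2)/2 + 15*log(cos(4*a/5))/14


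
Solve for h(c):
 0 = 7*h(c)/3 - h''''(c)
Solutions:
 h(c) = C1*exp(-3^(3/4)*7^(1/4)*c/3) + C2*exp(3^(3/4)*7^(1/4)*c/3) + C3*sin(3^(3/4)*7^(1/4)*c/3) + C4*cos(3^(3/4)*7^(1/4)*c/3)


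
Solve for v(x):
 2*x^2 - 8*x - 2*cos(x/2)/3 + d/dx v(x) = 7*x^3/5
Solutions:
 v(x) = C1 + 7*x^4/20 - 2*x^3/3 + 4*x^2 + 4*sin(x/2)/3


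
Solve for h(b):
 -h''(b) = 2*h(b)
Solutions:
 h(b) = C1*sin(sqrt(2)*b) + C2*cos(sqrt(2)*b)


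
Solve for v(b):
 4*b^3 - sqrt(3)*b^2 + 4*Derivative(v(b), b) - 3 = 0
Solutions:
 v(b) = C1 - b^4/4 + sqrt(3)*b^3/12 + 3*b/4


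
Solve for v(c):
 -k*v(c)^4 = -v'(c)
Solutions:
 v(c) = (-1/(C1 + 3*c*k))^(1/3)
 v(c) = (-1/(C1 + c*k))^(1/3)*(-3^(2/3) - 3*3^(1/6)*I)/6
 v(c) = (-1/(C1 + c*k))^(1/3)*(-3^(2/3) + 3*3^(1/6)*I)/6


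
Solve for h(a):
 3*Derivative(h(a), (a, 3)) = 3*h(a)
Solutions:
 h(a) = C3*exp(a) + (C1*sin(sqrt(3)*a/2) + C2*cos(sqrt(3)*a/2))*exp(-a/2)


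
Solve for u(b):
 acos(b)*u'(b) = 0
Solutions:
 u(b) = C1


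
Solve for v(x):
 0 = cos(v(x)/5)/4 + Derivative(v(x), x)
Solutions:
 x/4 - 5*log(sin(v(x)/5) - 1)/2 + 5*log(sin(v(x)/5) + 1)/2 = C1


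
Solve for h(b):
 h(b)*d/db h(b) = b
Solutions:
 h(b) = -sqrt(C1 + b^2)
 h(b) = sqrt(C1 + b^2)


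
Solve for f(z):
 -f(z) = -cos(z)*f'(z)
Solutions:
 f(z) = C1*sqrt(sin(z) + 1)/sqrt(sin(z) - 1)


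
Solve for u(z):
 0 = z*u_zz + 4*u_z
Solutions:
 u(z) = C1 + C2/z^3


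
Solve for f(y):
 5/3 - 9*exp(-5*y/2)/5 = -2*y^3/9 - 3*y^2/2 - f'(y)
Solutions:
 f(y) = C1 - y^4/18 - y^3/2 - 5*y/3 - 18*exp(-5*y/2)/25


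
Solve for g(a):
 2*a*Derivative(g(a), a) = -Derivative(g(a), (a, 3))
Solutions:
 g(a) = C1 + Integral(C2*airyai(-2^(1/3)*a) + C3*airybi(-2^(1/3)*a), a)


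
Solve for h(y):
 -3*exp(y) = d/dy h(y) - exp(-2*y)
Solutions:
 h(y) = C1 - 3*exp(y) - exp(-2*y)/2


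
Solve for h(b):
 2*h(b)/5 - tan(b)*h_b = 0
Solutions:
 h(b) = C1*sin(b)^(2/5)


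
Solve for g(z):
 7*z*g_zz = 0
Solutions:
 g(z) = C1 + C2*z


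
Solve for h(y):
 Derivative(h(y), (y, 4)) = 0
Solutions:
 h(y) = C1 + C2*y + C3*y^2 + C4*y^3


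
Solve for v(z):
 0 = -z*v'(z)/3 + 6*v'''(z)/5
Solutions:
 v(z) = C1 + Integral(C2*airyai(60^(1/3)*z/6) + C3*airybi(60^(1/3)*z/6), z)


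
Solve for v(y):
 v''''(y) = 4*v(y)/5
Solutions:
 v(y) = C1*exp(-sqrt(2)*5^(3/4)*y/5) + C2*exp(sqrt(2)*5^(3/4)*y/5) + C3*sin(sqrt(2)*5^(3/4)*y/5) + C4*cos(sqrt(2)*5^(3/4)*y/5)


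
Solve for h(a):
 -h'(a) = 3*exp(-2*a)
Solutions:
 h(a) = C1 + 3*exp(-2*a)/2


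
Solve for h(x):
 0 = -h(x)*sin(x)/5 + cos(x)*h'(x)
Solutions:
 h(x) = C1/cos(x)^(1/5)


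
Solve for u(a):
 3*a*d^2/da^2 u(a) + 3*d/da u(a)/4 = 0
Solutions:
 u(a) = C1 + C2*a^(3/4)


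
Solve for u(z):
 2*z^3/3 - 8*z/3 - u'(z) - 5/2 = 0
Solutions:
 u(z) = C1 + z^4/6 - 4*z^2/3 - 5*z/2


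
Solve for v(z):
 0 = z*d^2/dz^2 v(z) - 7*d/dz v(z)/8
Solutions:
 v(z) = C1 + C2*z^(15/8)


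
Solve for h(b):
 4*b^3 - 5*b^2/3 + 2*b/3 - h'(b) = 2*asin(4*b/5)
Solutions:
 h(b) = C1 + b^4 - 5*b^3/9 + b^2/3 - 2*b*asin(4*b/5) - sqrt(25 - 16*b^2)/2


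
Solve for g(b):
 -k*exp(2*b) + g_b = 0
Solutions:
 g(b) = C1 + k*exp(2*b)/2


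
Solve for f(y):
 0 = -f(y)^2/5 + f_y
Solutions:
 f(y) = -5/(C1 + y)


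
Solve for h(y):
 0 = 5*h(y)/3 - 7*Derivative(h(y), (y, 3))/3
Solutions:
 h(y) = C3*exp(5^(1/3)*7^(2/3)*y/7) + (C1*sin(sqrt(3)*5^(1/3)*7^(2/3)*y/14) + C2*cos(sqrt(3)*5^(1/3)*7^(2/3)*y/14))*exp(-5^(1/3)*7^(2/3)*y/14)


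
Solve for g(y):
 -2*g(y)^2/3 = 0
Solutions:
 g(y) = 0


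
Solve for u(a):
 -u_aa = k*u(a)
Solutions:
 u(a) = C1*exp(-a*sqrt(-k)) + C2*exp(a*sqrt(-k))


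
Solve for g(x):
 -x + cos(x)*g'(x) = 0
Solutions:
 g(x) = C1 + Integral(x/cos(x), x)


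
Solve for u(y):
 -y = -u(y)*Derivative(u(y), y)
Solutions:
 u(y) = -sqrt(C1 + y^2)
 u(y) = sqrt(C1 + y^2)


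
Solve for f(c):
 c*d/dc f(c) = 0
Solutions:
 f(c) = C1


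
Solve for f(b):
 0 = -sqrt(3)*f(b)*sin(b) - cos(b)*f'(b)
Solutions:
 f(b) = C1*cos(b)^(sqrt(3))


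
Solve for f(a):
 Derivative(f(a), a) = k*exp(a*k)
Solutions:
 f(a) = C1 + exp(a*k)


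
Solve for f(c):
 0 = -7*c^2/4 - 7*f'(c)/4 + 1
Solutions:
 f(c) = C1 - c^3/3 + 4*c/7


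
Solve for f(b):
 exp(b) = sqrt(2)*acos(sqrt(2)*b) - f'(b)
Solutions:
 f(b) = C1 + sqrt(2)*(b*acos(sqrt(2)*b) - sqrt(2)*sqrt(1 - 2*b^2)/2) - exp(b)


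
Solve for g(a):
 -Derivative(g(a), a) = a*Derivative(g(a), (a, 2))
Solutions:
 g(a) = C1 + C2*log(a)


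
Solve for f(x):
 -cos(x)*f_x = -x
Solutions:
 f(x) = C1 + Integral(x/cos(x), x)


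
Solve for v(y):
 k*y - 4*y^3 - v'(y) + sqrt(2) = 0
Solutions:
 v(y) = C1 + k*y^2/2 - y^4 + sqrt(2)*y


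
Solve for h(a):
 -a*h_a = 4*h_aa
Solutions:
 h(a) = C1 + C2*erf(sqrt(2)*a/4)


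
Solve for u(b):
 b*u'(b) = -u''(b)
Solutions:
 u(b) = C1 + C2*erf(sqrt(2)*b/2)


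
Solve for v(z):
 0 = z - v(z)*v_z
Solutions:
 v(z) = -sqrt(C1 + z^2)
 v(z) = sqrt(C1 + z^2)


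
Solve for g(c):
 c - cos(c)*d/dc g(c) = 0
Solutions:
 g(c) = C1 + Integral(c/cos(c), c)


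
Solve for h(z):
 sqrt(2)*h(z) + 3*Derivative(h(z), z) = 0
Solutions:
 h(z) = C1*exp(-sqrt(2)*z/3)


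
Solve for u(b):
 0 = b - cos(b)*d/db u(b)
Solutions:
 u(b) = C1 + Integral(b/cos(b), b)


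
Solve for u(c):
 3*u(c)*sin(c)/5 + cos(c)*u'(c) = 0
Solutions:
 u(c) = C1*cos(c)^(3/5)


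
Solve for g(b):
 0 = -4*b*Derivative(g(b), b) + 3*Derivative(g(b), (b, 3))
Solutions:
 g(b) = C1 + Integral(C2*airyai(6^(2/3)*b/3) + C3*airybi(6^(2/3)*b/3), b)


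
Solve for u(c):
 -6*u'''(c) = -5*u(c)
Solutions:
 u(c) = C3*exp(5^(1/3)*6^(2/3)*c/6) + (C1*sin(2^(2/3)*3^(1/6)*5^(1/3)*c/4) + C2*cos(2^(2/3)*3^(1/6)*5^(1/3)*c/4))*exp(-5^(1/3)*6^(2/3)*c/12)


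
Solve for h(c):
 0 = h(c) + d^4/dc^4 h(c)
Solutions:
 h(c) = (C1*sin(sqrt(2)*c/2) + C2*cos(sqrt(2)*c/2))*exp(-sqrt(2)*c/2) + (C3*sin(sqrt(2)*c/2) + C4*cos(sqrt(2)*c/2))*exp(sqrt(2)*c/2)


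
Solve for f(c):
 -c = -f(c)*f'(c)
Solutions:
 f(c) = -sqrt(C1 + c^2)
 f(c) = sqrt(C1 + c^2)


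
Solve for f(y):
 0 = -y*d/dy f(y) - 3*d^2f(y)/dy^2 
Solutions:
 f(y) = C1 + C2*erf(sqrt(6)*y/6)


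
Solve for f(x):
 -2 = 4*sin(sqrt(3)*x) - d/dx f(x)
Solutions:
 f(x) = C1 + 2*x - 4*sqrt(3)*cos(sqrt(3)*x)/3


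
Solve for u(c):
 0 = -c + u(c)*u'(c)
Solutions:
 u(c) = -sqrt(C1 + c^2)
 u(c) = sqrt(C1 + c^2)


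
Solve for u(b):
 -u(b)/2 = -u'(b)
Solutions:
 u(b) = C1*exp(b/2)


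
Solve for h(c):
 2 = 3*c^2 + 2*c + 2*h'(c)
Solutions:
 h(c) = C1 - c^3/2 - c^2/2 + c


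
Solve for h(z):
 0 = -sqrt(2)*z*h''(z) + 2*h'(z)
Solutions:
 h(z) = C1 + C2*z^(1 + sqrt(2))


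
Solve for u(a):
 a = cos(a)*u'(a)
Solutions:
 u(a) = C1 + Integral(a/cos(a), a)


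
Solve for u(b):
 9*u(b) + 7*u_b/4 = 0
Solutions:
 u(b) = C1*exp(-36*b/7)


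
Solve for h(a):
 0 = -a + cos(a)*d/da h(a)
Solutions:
 h(a) = C1 + Integral(a/cos(a), a)


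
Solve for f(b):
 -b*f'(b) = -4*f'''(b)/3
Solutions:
 f(b) = C1 + Integral(C2*airyai(6^(1/3)*b/2) + C3*airybi(6^(1/3)*b/2), b)


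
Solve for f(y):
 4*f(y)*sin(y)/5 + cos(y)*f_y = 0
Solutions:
 f(y) = C1*cos(y)^(4/5)


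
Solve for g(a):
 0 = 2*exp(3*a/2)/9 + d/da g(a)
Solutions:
 g(a) = C1 - 4*exp(3*a/2)/27


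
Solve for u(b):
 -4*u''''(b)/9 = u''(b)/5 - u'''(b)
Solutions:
 u(b) = C1 + C2*b + C3*exp(3*b*(15 - sqrt(145))/40) + C4*exp(3*b*(sqrt(145) + 15)/40)


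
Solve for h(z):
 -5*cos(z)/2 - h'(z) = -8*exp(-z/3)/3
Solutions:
 h(z) = C1 - 5*sin(z)/2 - 8*exp(-z/3)


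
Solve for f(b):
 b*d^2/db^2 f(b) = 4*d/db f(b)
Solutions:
 f(b) = C1 + C2*b^5


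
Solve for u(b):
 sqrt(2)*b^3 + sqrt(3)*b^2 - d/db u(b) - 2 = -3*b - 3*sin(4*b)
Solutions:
 u(b) = C1 + sqrt(2)*b^4/4 + sqrt(3)*b^3/3 + 3*b^2/2 - 2*b - 3*cos(4*b)/4


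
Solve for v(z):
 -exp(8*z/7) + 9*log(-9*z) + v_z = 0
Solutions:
 v(z) = C1 - 9*z*log(-z) + 9*z*(1 - 2*log(3)) + 7*exp(8*z/7)/8


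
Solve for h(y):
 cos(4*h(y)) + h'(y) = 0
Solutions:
 h(y) = -asin((C1 + exp(8*y))/(C1 - exp(8*y)))/4 + pi/4
 h(y) = asin((C1 + exp(8*y))/(C1 - exp(8*y)))/4


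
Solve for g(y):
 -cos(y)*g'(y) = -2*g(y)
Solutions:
 g(y) = C1*(sin(y) + 1)/(sin(y) - 1)


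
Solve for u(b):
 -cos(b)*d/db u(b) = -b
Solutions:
 u(b) = C1 + Integral(b/cos(b), b)


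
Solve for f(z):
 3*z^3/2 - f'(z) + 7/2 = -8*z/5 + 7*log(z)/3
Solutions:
 f(z) = C1 + 3*z^4/8 + 4*z^2/5 - 7*z*log(z)/3 + 35*z/6


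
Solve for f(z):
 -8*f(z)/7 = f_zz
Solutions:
 f(z) = C1*sin(2*sqrt(14)*z/7) + C2*cos(2*sqrt(14)*z/7)


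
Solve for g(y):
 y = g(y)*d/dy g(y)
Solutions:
 g(y) = -sqrt(C1 + y^2)
 g(y) = sqrt(C1 + y^2)


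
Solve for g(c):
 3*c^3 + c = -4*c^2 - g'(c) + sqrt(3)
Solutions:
 g(c) = C1 - 3*c^4/4 - 4*c^3/3 - c^2/2 + sqrt(3)*c


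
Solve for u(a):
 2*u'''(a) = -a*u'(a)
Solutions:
 u(a) = C1 + Integral(C2*airyai(-2^(2/3)*a/2) + C3*airybi(-2^(2/3)*a/2), a)


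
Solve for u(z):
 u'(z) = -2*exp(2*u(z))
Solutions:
 u(z) = log(-sqrt(-1/(C1 - 2*z))) - log(2)/2
 u(z) = log(-1/(C1 - 2*z))/2 - log(2)/2


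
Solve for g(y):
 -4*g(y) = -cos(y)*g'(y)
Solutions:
 g(y) = C1*(sin(y)^2 + 2*sin(y) + 1)/(sin(y)^2 - 2*sin(y) + 1)


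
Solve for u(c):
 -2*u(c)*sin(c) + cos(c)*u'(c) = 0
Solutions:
 u(c) = C1/cos(c)^2


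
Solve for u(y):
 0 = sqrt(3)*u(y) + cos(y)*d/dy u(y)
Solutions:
 u(y) = C1*(sin(y) - 1)^(sqrt(3)/2)/(sin(y) + 1)^(sqrt(3)/2)


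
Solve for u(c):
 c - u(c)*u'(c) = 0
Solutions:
 u(c) = -sqrt(C1 + c^2)
 u(c) = sqrt(C1 + c^2)


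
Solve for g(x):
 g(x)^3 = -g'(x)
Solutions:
 g(x) = -sqrt(2)*sqrt(-1/(C1 - x))/2
 g(x) = sqrt(2)*sqrt(-1/(C1 - x))/2


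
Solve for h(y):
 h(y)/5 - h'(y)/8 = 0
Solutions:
 h(y) = C1*exp(8*y/5)


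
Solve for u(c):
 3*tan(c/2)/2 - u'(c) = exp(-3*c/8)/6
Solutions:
 u(c) = C1 + 3*log(tan(c/2)^2 + 1)/2 + 4*exp(-3*c/8)/9


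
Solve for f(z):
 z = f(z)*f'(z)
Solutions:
 f(z) = -sqrt(C1 + z^2)
 f(z) = sqrt(C1 + z^2)


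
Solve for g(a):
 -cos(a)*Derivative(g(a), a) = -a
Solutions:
 g(a) = C1 + Integral(a/cos(a), a)


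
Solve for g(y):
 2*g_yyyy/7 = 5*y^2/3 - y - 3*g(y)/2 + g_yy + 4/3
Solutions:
 g(y) = 10*y^2/9 - 2*y/3 + (C1*sin(sqrt(2)*21^(1/4)*y*sin(atan(sqrt(35)/7)/2)/2) + C2*cos(sqrt(2)*21^(1/4)*y*sin(atan(sqrt(35)/7)/2)/2))*exp(-sqrt(2)*21^(1/4)*y*cos(atan(sqrt(35)/7)/2)/2) + (C3*sin(sqrt(2)*21^(1/4)*y*sin(atan(sqrt(35)/7)/2)/2) + C4*cos(sqrt(2)*21^(1/4)*y*sin(atan(sqrt(35)/7)/2)/2))*exp(sqrt(2)*21^(1/4)*y*cos(atan(sqrt(35)/7)/2)/2) + 64/27


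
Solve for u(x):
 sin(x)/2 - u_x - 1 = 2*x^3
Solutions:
 u(x) = C1 - x^4/2 - x - cos(x)/2


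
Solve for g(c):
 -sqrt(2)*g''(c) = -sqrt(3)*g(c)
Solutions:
 g(c) = C1*exp(-2^(3/4)*3^(1/4)*c/2) + C2*exp(2^(3/4)*3^(1/4)*c/2)


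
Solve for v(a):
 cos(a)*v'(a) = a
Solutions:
 v(a) = C1 + Integral(a/cos(a), a)


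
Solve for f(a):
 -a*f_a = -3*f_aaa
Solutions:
 f(a) = C1 + Integral(C2*airyai(3^(2/3)*a/3) + C3*airybi(3^(2/3)*a/3), a)


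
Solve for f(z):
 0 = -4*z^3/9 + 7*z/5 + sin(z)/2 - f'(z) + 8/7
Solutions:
 f(z) = C1 - z^4/9 + 7*z^2/10 + 8*z/7 - cos(z)/2


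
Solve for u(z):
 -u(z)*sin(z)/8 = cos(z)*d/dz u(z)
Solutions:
 u(z) = C1*cos(z)^(1/8)


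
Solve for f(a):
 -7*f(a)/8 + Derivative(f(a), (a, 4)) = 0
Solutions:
 f(a) = C1*exp(-14^(1/4)*a/2) + C2*exp(14^(1/4)*a/2) + C3*sin(14^(1/4)*a/2) + C4*cos(14^(1/4)*a/2)


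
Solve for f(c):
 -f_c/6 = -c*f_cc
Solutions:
 f(c) = C1 + C2*c^(7/6)


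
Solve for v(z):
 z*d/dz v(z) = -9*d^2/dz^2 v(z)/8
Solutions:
 v(z) = C1 + C2*erf(2*z/3)


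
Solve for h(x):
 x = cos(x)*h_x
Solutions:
 h(x) = C1 + Integral(x/cos(x), x)


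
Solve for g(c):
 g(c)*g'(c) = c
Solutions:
 g(c) = -sqrt(C1 + c^2)
 g(c) = sqrt(C1 + c^2)


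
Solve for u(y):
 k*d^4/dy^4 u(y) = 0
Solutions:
 u(y) = C1 + C2*y + C3*y^2 + C4*y^3


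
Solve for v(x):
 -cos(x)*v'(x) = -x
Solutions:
 v(x) = C1 + Integral(x/cos(x), x)


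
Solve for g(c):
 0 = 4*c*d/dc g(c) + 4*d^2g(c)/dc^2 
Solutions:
 g(c) = C1 + C2*erf(sqrt(2)*c/2)


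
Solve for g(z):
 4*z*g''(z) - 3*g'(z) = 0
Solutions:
 g(z) = C1 + C2*z^(7/4)


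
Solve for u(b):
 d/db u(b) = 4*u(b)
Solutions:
 u(b) = C1*exp(4*b)


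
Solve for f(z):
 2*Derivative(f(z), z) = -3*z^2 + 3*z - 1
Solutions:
 f(z) = C1 - z^3/2 + 3*z^2/4 - z/2


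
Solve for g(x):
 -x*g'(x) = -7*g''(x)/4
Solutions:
 g(x) = C1 + C2*erfi(sqrt(14)*x/7)


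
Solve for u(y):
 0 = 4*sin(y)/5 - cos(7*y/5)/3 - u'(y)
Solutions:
 u(y) = C1 - 5*sin(7*y/5)/21 - 4*cos(y)/5


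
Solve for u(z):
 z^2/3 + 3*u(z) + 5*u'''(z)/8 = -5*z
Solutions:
 u(z) = C3*exp(-2*3^(1/3)*5^(2/3)*z/5) - z^2/9 - 5*z/3 + (C1*sin(3^(5/6)*5^(2/3)*z/5) + C2*cos(3^(5/6)*5^(2/3)*z/5))*exp(3^(1/3)*5^(2/3)*z/5)


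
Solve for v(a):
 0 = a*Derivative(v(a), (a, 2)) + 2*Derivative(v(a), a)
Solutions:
 v(a) = C1 + C2/a


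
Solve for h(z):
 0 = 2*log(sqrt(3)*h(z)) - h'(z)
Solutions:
 -Integral(1/(2*log(_y) + log(3)), (_y, h(z))) = C1 - z


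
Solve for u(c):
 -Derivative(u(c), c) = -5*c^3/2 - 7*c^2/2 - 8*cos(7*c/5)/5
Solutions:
 u(c) = C1 + 5*c^4/8 + 7*c^3/6 + 8*sin(7*c/5)/7


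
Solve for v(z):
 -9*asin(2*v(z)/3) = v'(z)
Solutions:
 Integral(1/asin(2*_y/3), (_y, v(z))) = C1 - 9*z


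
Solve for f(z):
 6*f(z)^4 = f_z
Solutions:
 f(z) = (-1/(C1 + 18*z))^(1/3)
 f(z) = (-1/(C1 + 6*z))^(1/3)*(-3^(2/3) - 3*3^(1/6)*I)/6
 f(z) = (-1/(C1 + 6*z))^(1/3)*(-3^(2/3) + 3*3^(1/6)*I)/6


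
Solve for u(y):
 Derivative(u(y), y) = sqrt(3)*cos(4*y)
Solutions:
 u(y) = C1 + sqrt(3)*sin(4*y)/4


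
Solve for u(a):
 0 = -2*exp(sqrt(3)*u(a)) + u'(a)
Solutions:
 u(a) = sqrt(3)*(2*log(-1/(C1 + 2*a)) - log(3))/6


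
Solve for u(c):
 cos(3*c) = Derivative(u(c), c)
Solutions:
 u(c) = C1 + sin(3*c)/3


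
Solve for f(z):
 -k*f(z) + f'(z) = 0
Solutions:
 f(z) = C1*exp(k*z)
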